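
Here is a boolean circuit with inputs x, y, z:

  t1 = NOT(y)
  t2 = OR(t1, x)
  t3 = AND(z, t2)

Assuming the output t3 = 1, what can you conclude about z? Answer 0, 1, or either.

t3 = AND(z, t2) must be 1, so both z = 1 and t2 = 1.
t2 = OR(t1, x) must be 1, so at least one of t1, x is 1.
Every assignment with t3 = 1 has z = 1; there are 3 such assignment(s).
  x=0, y=0, z=1
  x=1, y=0, z=1
  x=1, y=1, z=1

1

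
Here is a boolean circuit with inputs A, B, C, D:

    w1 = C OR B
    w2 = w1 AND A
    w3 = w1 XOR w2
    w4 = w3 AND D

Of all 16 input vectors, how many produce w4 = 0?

13

w4 = w3 AND D must be 0, so at least one of w3, D is 0.
Enumerating the 16 input combinations, 13 give w4 = 0 and 3 give w4 = 1.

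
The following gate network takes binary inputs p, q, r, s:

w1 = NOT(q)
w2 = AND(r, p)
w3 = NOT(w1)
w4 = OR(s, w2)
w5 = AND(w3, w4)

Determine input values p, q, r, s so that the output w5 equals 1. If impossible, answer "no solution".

p=0, q=1, r=0, s=1

w5 = AND(w3, w4) must be 1, so both w3 = 1 and w4 = 1.
Check with p=0, q=1, r=0, s=1:
w1 = NOT(q) = NOT 1 = 0
w2 = AND(r, p) = AND(0, 0) = 0
w3 = NOT(w1) = NOT 0 = 1
w4 = OR(s, w2) = OR(1, 0) = 1
w5 = AND(w3, w4) = AND(1, 1) = 1
So w5 = 1 as required.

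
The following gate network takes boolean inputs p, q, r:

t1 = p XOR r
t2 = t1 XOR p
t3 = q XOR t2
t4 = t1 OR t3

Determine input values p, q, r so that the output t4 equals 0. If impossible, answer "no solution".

p=0 q=0 r=0

t4 = t1 OR t3 must be 0, so both t1 = 0 and t3 = 0.
t1 = p XOR r must be 0, so p and r are equal.
Check with p=0 q=0 r=0:
t1 = p XOR r = 0 XOR 0 = 0
t2 = t1 XOR p = 0 XOR 0 = 0
t3 = q XOR t2 = 0 XOR 0 = 0
t4 = t1 OR t3 = 0 OR 0 = 0
So t4 = 0 as required.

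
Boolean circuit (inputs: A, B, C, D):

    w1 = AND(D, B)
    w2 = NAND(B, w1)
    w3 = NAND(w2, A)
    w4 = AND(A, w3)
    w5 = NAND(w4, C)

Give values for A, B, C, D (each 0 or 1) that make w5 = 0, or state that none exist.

A=1, B=1, C=1, D=1

w5 = NAND(w4, C) must be 0, so both w4 = 1 and C = 1.
Check with A=1, B=1, C=1, D=1:
w1 = AND(D, B) = AND(1, 1) = 1
w2 = NAND(B, w1) = NAND(1, 1) = 0
w3 = NAND(w2, A) = NAND(0, 1) = 1
w4 = AND(A, w3) = AND(1, 1) = 1
w5 = NAND(w4, C) = NAND(1, 1) = 0
So w5 = 0 as required.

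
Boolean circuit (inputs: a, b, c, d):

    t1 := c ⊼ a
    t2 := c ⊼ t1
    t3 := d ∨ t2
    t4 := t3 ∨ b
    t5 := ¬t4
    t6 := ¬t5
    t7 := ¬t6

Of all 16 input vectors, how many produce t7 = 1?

1

t7 = ¬t6 must be 1, so t6 = 0.
t6 = ¬t5 must be 0, so t5 = 1.
Enumerating the 16 input combinations, 1 give t7 = 1 and 15 give t7 = 0.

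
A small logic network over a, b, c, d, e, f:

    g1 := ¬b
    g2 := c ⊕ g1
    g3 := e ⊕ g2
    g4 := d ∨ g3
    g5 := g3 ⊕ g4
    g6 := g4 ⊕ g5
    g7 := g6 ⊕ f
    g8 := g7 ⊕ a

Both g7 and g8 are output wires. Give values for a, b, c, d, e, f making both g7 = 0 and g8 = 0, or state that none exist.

Check with a=0 b=1 c=0 d=1 e=1 f=1:
g1 = ¬b = ¬1 = 0
g2 = c ⊕ g1 = 0 ⊕ 0 = 0
g3 = e ⊕ g2 = 1 ⊕ 0 = 1
g4 = d ∨ g3 = 1 ∨ 1 = 1
g5 = g3 ⊕ g4 = 1 ⊕ 1 = 0
g6 = g4 ⊕ g5 = 1 ⊕ 0 = 1
g7 = g6 ⊕ f = 1 ⊕ 1 = 0
g8 = g7 ⊕ a = 0 ⊕ 0 = 0
So g7 = 0 and g8 = 0.

a=0 b=1 c=0 d=1 e=1 f=1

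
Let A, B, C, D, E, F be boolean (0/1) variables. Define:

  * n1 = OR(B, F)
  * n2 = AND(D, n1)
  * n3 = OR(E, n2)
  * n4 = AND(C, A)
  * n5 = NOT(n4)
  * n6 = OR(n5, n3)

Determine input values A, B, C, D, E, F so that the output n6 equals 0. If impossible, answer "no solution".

n6 = OR(n5, n3) must be 0, so both n5 = 0 and n3 = 0.
n5 = NOT(n4) must be 0, so n4 = 1.
n3 = OR(E, n2) must be 0, so both E = 0 and n2 = 0.
Check with A=1, B=1, C=1, D=0, E=0, F=0:
n1 = OR(B, F) = OR(1, 0) = 1
n2 = AND(D, n1) = AND(0, 1) = 0
n3 = OR(E, n2) = OR(0, 0) = 0
n4 = AND(C, A) = AND(1, 1) = 1
n5 = NOT(n4) = NOT 1 = 0
n6 = OR(n5, n3) = OR(0, 0) = 0
So n6 = 0 as required.

A=1, B=1, C=1, D=0, E=0, F=0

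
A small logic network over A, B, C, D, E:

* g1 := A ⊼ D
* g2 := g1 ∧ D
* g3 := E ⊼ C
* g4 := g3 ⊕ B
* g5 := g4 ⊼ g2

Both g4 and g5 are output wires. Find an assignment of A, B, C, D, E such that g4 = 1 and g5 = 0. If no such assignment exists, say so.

Check with A=0, B=1, C=1, D=1, E=1:
g1 = A ⊼ D = 0 ⊼ 1 = 1
g2 = g1 ∧ D = 1 ∧ 1 = 1
g3 = E ⊼ C = 1 ⊼ 1 = 0
g4 = g3 ⊕ B = 0 ⊕ 1 = 1
g5 = g4 ⊼ g2 = 1 ⊼ 1 = 0
So g4 = 1 and g5 = 0.

A=0, B=1, C=1, D=1, E=1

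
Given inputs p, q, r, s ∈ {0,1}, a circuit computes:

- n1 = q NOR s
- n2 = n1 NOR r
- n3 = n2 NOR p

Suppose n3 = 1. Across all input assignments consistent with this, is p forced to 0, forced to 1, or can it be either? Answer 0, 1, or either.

n3 = n2 NOR p must be 1, so both n2 = 0 and p = 0.
Every assignment with n3 = 1 has p = 0; there are 5 such assignment(s).

0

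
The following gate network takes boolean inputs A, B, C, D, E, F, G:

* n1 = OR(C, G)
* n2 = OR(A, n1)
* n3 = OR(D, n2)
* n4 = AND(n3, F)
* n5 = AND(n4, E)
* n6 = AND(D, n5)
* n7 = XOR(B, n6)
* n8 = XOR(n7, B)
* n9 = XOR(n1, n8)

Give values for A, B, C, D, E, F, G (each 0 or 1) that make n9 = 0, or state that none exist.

A=0, B=1, C=0, D=1, E=1, F=0, G=0

Check with A=0, B=1, C=0, D=1, E=1, F=0, G=0:
n1 = OR(C, G) = OR(0, 0) = 0
n2 = OR(A, n1) = OR(0, 0) = 0
n3 = OR(D, n2) = OR(1, 0) = 1
n4 = AND(n3, F) = AND(1, 0) = 0
n5 = AND(n4, E) = AND(0, 1) = 0
n6 = AND(D, n5) = AND(1, 0) = 0
n7 = XOR(B, n6) = XOR(1, 0) = 1
n8 = XOR(n7, B) = XOR(1, 1) = 0
n9 = XOR(n1, n8) = XOR(0, 0) = 0
So n9 = 0 as required.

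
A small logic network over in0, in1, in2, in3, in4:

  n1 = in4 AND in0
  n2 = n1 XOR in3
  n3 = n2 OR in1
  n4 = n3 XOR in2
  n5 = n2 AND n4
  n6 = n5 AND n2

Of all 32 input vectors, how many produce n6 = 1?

n6 = n5 AND n2 must be 1, so both n5 = 1 and n2 = 1.
n5 = n2 AND n4 must be 1, so both n2 = 1 and n4 = 1.
Enumerating the 32 input combinations, 8 give n6 = 1 and 24 give n6 = 0.

8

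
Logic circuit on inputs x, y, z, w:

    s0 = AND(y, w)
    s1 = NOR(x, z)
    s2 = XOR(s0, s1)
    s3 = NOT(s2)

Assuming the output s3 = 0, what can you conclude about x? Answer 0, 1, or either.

either

Both values of x occur among assignments with s3 = 0:
  x=0: x=0, y=0, z=0, w=0
  x=1: x=1, y=1, z=0, w=1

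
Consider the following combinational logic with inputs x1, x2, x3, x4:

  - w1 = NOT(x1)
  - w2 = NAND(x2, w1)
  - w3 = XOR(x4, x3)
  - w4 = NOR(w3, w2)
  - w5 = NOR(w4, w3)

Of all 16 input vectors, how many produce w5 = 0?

w5 = NOR(w4, w3) must be 0, so at least one of w4, w3 is 1.
Enumerating the 16 input combinations, 10 give w5 = 0 and 6 give w5 = 1.

10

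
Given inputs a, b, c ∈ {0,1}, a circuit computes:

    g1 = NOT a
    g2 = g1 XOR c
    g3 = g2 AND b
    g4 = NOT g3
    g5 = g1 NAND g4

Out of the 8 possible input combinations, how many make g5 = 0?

3

g5 = g1 NAND g4 must be 0, so both g1 = 1 and g4 = 1.
g1 = NOT a must be 1, so a = 0.
g4 = NOT g3 must be 1, so g3 = 0.
Satisfying assignments:
  a=0, b=0, c=0
  a=0, b=0, c=1
  a=0, b=1, c=1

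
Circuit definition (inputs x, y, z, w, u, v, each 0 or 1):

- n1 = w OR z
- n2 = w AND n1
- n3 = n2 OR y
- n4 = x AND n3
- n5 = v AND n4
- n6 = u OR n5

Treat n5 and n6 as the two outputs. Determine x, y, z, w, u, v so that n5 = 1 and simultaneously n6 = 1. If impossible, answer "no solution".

x=1, y=1, z=1, w=0, u=0, v=1

Check with x=1, y=1, z=1, w=0, u=0, v=1:
n1 = w OR z = 0 OR 1 = 1
n2 = w AND n1 = 0 AND 1 = 0
n3 = n2 OR y = 0 OR 1 = 1
n4 = x AND n3 = 1 AND 1 = 1
n5 = v AND n4 = 1 AND 1 = 1
n6 = u OR n5 = 0 OR 1 = 1
So n5 = 1 and n6 = 1.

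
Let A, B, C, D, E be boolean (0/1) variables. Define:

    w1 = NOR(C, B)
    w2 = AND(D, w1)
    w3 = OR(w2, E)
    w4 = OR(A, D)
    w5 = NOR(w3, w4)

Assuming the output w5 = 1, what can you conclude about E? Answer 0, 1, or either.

w5 = NOR(w3, w4) must be 1, so both w3 = 0 and w4 = 0.
w3 = OR(w2, E) must be 0, so both w2 = 0 and E = 0.
w4 = OR(A, D) must be 0, so both A = 0 and D = 0.
Every assignment with w5 = 1 has E = 0; there are 4 such assignment(s).
  A=0, B=0, C=0, D=0, E=0
  A=0, B=0, C=1, D=0, E=0
  A=0, B=1, C=0, D=0, E=0
  A=0, B=1, C=1, D=0, E=0

0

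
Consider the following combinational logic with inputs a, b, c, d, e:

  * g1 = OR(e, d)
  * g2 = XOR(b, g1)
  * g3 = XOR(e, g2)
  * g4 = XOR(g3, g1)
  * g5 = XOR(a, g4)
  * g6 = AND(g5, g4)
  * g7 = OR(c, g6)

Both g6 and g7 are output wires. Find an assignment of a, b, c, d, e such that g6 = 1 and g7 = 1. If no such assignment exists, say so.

Check with a=0 b=1 c=1 d=1 e=0:
g1 = OR(e, d) = OR(0, 1) = 1
g2 = XOR(b, g1) = XOR(1, 1) = 0
g3 = XOR(e, g2) = XOR(0, 0) = 0
g4 = XOR(g3, g1) = XOR(0, 1) = 1
g5 = XOR(a, g4) = XOR(0, 1) = 1
g6 = AND(g5, g4) = AND(1, 1) = 1
g7 = OR(c, g6) = OR(1, 1) = 1
So g6 = 1 and g7 = 1.

a=0 b=1 c=1 d=1 e=0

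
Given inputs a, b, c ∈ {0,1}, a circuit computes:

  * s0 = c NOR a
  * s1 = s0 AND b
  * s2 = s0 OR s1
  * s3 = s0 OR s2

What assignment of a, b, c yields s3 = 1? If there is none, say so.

Check with a=0, b=1, c=0:
s0 = c NOR a = 0 NOR 0 = 1
s1 = s0 AND b = 1 AND 1 = 1
s2 = s0 OR s1 = 1 OR 1 = 1
s3 = s0 OR s2 = 1 OR 1 = 1
So s3 = 1 as required.

a=0, b=1, c=0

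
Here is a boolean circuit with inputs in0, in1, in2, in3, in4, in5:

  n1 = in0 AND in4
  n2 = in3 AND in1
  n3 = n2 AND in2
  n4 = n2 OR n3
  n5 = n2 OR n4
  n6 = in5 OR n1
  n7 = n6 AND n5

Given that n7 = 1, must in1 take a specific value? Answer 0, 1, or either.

n7 = n6 AND n5 must be 1, so both n6 = 1 and n5 = 1.
Every assignment with n7 = 1 has in1 = 1; there are 10 such assignment(s).

1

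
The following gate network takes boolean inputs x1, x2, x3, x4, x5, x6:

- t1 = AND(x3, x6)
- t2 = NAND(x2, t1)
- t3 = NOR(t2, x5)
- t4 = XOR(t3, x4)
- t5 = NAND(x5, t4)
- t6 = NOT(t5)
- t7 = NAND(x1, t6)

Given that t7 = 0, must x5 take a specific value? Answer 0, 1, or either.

1

t7 = NAND(x1, t6) must be 0, so both x1 = 1 and t6 = 1.
t6 = NOT(t5) must be 1, so t5 = 0.
t5 = NAND(x5, t4) must be 0, so both x5 = 1 and t4 = 1.
Every assignment with t7 = 0 has x5 = 1; there are 8 such assignment(s).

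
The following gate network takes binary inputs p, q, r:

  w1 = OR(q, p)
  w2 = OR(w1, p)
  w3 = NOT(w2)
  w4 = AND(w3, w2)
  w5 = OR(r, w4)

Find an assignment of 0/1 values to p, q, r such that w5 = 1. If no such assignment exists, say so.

p=0, q=1, r=1

w5 = OR(r, w4) must be 1, so at least one of r, w4 is 1.
Check with p=0, q=1, r=1:
w1 = OR(q, p) = OR(1, 0) = 1
w2 = OR(w1, p) = OR(1, 0) = 1
w3 = NOT(w2) = NOT 1 = 0
w4 = AND(w3, w2) = AND(0, 1) = 0
w5 = OR(r, w4) = OR(1, 0) = 1
So w5 = 1 as required.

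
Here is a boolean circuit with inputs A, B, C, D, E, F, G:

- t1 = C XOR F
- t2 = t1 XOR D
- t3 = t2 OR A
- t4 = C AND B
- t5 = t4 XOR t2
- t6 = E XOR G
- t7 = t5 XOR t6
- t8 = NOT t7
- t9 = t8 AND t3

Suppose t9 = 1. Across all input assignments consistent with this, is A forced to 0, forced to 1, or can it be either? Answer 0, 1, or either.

Both values of A occur among assignments with t9 = 1:
  A=0: A=0, B=0, C=0, D=0, E=0, F=1, G=1
  A=1: A=1, B=0, C=0, D=0, E=0, F=0, G=0

either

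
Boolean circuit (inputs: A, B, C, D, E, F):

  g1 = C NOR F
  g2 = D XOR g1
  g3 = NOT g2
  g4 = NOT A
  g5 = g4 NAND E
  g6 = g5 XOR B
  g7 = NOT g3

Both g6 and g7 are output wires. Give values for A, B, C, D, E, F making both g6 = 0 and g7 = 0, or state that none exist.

A=0, B=0, C=0, D=0, E=1, F=1

Check with A=0, B=0, C=0, D=0, E=1, F=1:
g1 = C NOR F = 0 NOR 1 = 0
g2 = D XOR g1 = 0 XOR 0 = 0
g3 = NOT g2 = NOT 0 = 1
g4 = NOT A = NOT 0 = 1
g5 = g4 NAND E = 1 NAND 1 = 0
g6 = g5 XOR B = 0 XOR 0 = 0
g7 = NOT g3 = NOT 1 = 0
So g6 = 0 and g7 = 0.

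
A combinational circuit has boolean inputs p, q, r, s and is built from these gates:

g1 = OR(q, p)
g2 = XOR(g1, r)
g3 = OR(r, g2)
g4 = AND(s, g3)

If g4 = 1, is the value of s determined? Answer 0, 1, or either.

1

g4 = AND(s, g3) must be 1, so both s = 1 and g3 = 1.
g3 = OR(r, g2) must be 1, so at least one of r, g2 is 1.
Every assignment with g4 = 1 has s = 1; there are 7 such assignment(s).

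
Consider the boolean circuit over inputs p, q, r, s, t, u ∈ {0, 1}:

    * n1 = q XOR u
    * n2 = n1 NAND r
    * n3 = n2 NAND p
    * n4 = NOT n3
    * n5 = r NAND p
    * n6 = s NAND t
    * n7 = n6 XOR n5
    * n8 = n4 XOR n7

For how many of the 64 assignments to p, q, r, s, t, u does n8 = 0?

n8 = n4 XOR n7 must be 0, so n4 and n7 are equal.
Enumerating the 64 input combinations, 36 give n8 = 0 and 28 give n8 = 1.

36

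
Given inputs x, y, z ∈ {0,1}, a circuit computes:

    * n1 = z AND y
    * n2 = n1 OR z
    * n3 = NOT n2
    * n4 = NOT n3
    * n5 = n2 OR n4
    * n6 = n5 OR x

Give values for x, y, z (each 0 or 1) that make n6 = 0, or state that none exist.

n6 = n5 OR x must be 0, so both n5 = 0 and x = 0.
Check with x=0, y=0, z=0:
n1 = z AND y = 0 AND 0 = 0
n2 = n1 OR z = 0 OR 0 = 0
n3 = NOT n2 = NOT 0 = 1
n4 = NOT n3 = NOT 1 = 0
n5 = n2 OR n4 = 0 OR 0 = 0
n6 = n5 OR x = 0 OR 0 = 0
So n6 = 0 as required.

x=0, y=0, z=0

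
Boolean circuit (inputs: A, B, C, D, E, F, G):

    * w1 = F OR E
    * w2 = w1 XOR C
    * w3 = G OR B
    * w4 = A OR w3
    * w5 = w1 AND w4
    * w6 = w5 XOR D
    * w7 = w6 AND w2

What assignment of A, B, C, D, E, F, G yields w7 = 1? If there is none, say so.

w7 = w6 AND w2 must be 1, so both w6 = 1 and w2 = 1.
w6 = w5 XOR D must be 1, so w5 and D differ.
w2 = w1 XOR C must be 1, so w1 and C differ.
Check with A=0, B=0, C=1, D=1, E=0, F=0, G=0:
w1 = F OR E = 0 OR 0 = 0
w2 = w1 XOR C = 0 XOR 1 = 1
w3 = G OR B = 0 OR 0 = 0
w4 = A OR w3 = 0 OR 0 = 0
w5 = w1 AND w4 = 0 AND 0 = 0
w6 = w5 XOR D = 0 XOR 1 = 1
w7 = w6 AND w2 = 1 AND 1 = 1
So w7 = 1 as required.

A=0, B=0, C=1, D=1, E=0, F=0, G=0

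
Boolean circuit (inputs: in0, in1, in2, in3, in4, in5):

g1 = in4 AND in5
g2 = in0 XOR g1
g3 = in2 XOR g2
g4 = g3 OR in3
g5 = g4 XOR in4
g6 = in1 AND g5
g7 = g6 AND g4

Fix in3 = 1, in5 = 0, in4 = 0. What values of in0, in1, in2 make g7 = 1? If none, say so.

g7 = g6 AND g4 must be 1, so both g6 = 1 and g4 = 1.
Check with in3 = 1, in5 = 0, in4 = 0 and in0=0, in1=1, in2=0:
g1 = in4 AND in5 = 0 AND 0 = 0
g2 = in0 XOR g1 = 0 XOR 0 = 0
g3 = in2 XOR g2 = 0 XOR 0 = 0
g4 = g3 OR in3 = 0 OR 1 = 1
g5 = g4 XOR in4 = 1 XOR 0 = 1
g6 = in1 AND g5 = 1 AND 1 = 1
g7 = g6 AND g4 = 1 AND 1 = 1
So g7 = 1.

in0=0 in1=1 in2=0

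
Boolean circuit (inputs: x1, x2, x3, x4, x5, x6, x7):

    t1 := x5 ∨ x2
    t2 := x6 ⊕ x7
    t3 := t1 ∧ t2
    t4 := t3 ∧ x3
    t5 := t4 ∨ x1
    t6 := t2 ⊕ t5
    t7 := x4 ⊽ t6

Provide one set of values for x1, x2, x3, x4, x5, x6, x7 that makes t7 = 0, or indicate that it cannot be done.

x1=1, x2=1, x3=0, x4=1, x5=0, x6=0, x7=0

t7 = x4 ⊽ t6 must be 0, so at least one of x4, t6 is 1.
Check with x1=1, x2=1, x3=0, x4=1, x5=0, x6=0, x7=0:
t1 = x5 ∨ x2 = 0 ∨ 1 = 1
t2 = x6 ⊕ x7 = 0 ⊕ 0 = 0
t3 = t1 ∧ t2 = 1 ∧ 0 = 0
t4 = t3 ∧ x3 = 0 ∧ 0 = 0
t5 = t4 ∨ x1 = 0 ∨ 1 = 1
t6 = t2 ⊕ t5 = 0 ⊕ 1 = 1
t7 = x4 ⊽ t6 = 1 ⊽ 1 = 0
So t7 = 0 as required.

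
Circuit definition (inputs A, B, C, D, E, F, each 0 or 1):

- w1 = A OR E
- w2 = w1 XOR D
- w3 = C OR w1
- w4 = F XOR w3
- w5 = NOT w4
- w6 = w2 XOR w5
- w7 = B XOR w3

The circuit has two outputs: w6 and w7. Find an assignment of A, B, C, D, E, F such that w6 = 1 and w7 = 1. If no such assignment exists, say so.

A=1 B=0 C=0 D=0 E=1 F=0

Check with A=1 B=0 C=0 D=0 E=1 F=0:
w1 = A OR E = 1 OR 1 = 1
w2 = w1 XOR D = 1 XOR 0 = 1
w3 = C OR w1 = 0 OR 1 = 1
w4 = F XOR w3 = 0 XOR 1 = 1
w5 = NOT w4 = NOT 1 = 0
w6 = w2 XOR w5 = 1 XOR 0 = 1
w7 = B XOR w3 = 0 XOR 1 = 1
So w6 = 1 and w7 = 1.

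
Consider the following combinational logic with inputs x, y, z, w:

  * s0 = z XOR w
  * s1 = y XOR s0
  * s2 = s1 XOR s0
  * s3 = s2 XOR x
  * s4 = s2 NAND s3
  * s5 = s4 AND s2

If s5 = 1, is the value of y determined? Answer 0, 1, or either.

1

s5 = s4 AND s2 must be 1, so both s4 = 1 and s2 = 1.
s4 = s2 NAND s3 must be 1, so at least one of s2, s3 is 0.
Every assignment with s5 = 1 has y = 1; there are 4 such assignment(s).
  x=1, y=1, z=0, w=0
  x=1, y=1, z=0, w=1
  x=1, y=1, z=1, w=0
  x=1, y=1, z=1, w=1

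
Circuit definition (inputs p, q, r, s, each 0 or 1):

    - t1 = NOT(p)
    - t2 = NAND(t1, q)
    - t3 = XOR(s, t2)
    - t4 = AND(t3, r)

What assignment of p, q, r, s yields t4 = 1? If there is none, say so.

p=0, q=1, r=1, s=1

t4 = AND(t3, r) must be 1, so both t3 = 1 and r = 1.
t3 = XOR(s, t2) must be 1, so s and t2 differ.
Check with p=0, q=1, r=1, s=1:
t1 = NOT(p) = NOT 0 = 1
t2 = NAND(t1, q) = NAND(1, 1) = 0
t3 = XOR(s, t2) = XOR(1, 0) = 1
t4 = AND(t3, r) = AND(1, 1) = 1
So t4 = 1 as required.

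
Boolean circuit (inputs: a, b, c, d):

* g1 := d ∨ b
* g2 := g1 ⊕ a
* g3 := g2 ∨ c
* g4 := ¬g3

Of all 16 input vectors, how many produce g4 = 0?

g4 = ¬g3 must be 0, so g3 = 1.
Enumerating the 16 input combinations, 12 give g4 = 0 and 4 give g4 = 1.

12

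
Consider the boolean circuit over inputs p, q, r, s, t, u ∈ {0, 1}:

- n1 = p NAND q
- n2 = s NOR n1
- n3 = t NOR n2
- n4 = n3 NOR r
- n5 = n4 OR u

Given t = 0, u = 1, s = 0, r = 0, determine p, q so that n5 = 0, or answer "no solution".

With t = 0, u = 1, s = 0, r = 0 fixed, none of the 4 settings of p, q give n5 = 0.
For example, with p=0, q=0:
n1 = p NAND q = 0 NAND 0 = 1
n2 = s NOR n1 = 0 NOR 1 = 0
n3 = t NOR n2 = 0 NOR 0 = 1
n4 = n3 NOR r = 1 NOR 0 = 0
n5 = n4 OR u = 0 OR 1 = 1
giving n5 = 1 ≠ 0.

no solution exists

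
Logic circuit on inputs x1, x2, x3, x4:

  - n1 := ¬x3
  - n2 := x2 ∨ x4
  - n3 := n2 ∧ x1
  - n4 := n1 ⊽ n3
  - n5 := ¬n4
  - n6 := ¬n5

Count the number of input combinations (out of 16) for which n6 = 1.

n6 = ¬n5 must be 1, so n5 = 0.
n5 = ¬n4 must be 0, so n4 = 1.
Satisfying assignments:
  x1=0, x2=0, x3=1, x4=0
  x1=0, x2=0, x3=1, x4=1
  x1=0, x2=1, x3=1, x4=0
  x1=0, x2=1, x3=1, x4=1
  x1=1, x2=0, x3=1, x4=0

5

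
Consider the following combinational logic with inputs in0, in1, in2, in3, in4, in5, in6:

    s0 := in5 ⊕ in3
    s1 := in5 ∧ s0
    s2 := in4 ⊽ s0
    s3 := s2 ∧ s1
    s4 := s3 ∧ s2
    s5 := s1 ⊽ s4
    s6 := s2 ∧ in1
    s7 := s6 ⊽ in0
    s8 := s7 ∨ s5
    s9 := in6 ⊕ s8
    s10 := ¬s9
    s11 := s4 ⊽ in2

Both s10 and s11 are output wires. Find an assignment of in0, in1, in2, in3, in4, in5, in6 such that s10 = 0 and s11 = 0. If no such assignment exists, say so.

Check with in0=0, in1=0, in2=1, in3=1, in4=1, in5=0, in6=0:
s0 = in5 ⊕ in3 = 0 ⊕ 1 = 1
s1 = in5 ∧ s0 = 0 ∧ 1 = 0
s2 = in4 ⊽ s0 = 1 ⊽ 1 = 0
s3 = s2 ∧ s1 = 0 ∧ 0 = 0
s4 = s3 ∧ s2 = 0 ∧ 0 = 0
s5 = s1 ⊽ s4 = 0 ⊽ 0 = 1
s6 = s2 ∧ in1 = 0 ∧ 0 = 0
s7 = s6 ⊽ in0 = 0 ⊽ 0 = 1
s8 = s7 ∨ s5 = 1 ∨ 1 = 1
s9 = in6 ⊕ s8 = 0 ⊕ 1 = 1
s10 = ¬s9 = ¬1 = 0
s11 = s4 ⊽ in2 = 0 ⊽ 1 = 0
So s10 = 0 and s11 = 0.

in0=0, in1=0, in2=1, in3=1, in4=1, in5=0, in6=0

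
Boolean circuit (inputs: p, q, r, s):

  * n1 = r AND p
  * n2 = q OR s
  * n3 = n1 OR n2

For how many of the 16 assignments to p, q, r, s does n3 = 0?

3

n3 = n1 OR n2 must be 0, so both n1 = 0 and n2 = 0.
Satisfying assignments:
  p=0, q=0, r=0, s=0
  p=0, q=0, r=1, s=0
  p=1, q=0, r=0, s=0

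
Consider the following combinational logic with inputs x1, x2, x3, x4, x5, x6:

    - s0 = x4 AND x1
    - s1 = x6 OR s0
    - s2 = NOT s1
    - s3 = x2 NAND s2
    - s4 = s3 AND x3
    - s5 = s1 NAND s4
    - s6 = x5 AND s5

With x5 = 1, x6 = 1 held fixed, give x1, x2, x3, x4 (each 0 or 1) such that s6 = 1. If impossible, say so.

Check with x5 = 1, x6 = 1 and x1=0, x2=1, x3=0, x4=0:
s0 = x4 AND x1 = 0 AND 0 = 0
s1 = x6 OR s0 = 1 OR 0 = 1
s2 = NOT s1 = NOT 1 = 0
s3 = x2 NAND s2 = 1 NAND 0 = 1
s4 = s3 AND x3 = 1 AND 0 = 0
s5 = s1 NAND s4 = 1 NAND 0 = 1
s6 = x5 AND s5 = 1 AND 1 = 1
So s6 = 1.

x1=0, x2=1, x3=0, x4=0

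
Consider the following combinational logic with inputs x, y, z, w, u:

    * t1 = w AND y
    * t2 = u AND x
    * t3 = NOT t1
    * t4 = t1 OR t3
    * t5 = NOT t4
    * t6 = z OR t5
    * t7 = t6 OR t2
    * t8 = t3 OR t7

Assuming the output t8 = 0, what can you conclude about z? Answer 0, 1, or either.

t8 = t3 OR t7 must be 0, so both t3 = 0 and t7 = 0.
t3 = NOT t1 must be 0, so t1 = 1.
Every assignment with t8 = 0 has z = 0; there are 3 such assignment(s).
  x=0, y=1, z=0, w=1, u=0
  x=0, y=1, z=0, w=1, u=1
  x=1, y=1, z=0, w=1, u=0

0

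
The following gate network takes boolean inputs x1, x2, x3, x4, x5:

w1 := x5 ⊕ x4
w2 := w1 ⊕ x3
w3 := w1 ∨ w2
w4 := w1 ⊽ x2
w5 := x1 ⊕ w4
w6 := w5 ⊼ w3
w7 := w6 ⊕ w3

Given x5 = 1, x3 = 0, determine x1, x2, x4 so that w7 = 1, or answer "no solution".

w7 = w6 ⊕ w3 must be 1, so w6 and w3 differ.
Check with x5 = 1, x3 = 0 and x1=0, x2=0, x4=1:
w1 = x5 ⊕ x4 = 1 ⊕ 1 = 0
w2 = w1 ⊕ x3 = 0 ⊕ 0 = 0
w3 = w1 ∨ w2 = 0 ∨ 0 = 0
w4 = w1 ⊽ x2 = 0 ⊽ 0 = 1
w5 = x1 ⊕ w4 = 0 ⊕ 1 = 1
w6 = w5 ⊼ w3 = 1 ⊼ 0 = 1
w7 = w6 ⊕ w3 = 1 ⊕ 0 = 1
So w7 = 1.

x1=0, x2=0, x4=1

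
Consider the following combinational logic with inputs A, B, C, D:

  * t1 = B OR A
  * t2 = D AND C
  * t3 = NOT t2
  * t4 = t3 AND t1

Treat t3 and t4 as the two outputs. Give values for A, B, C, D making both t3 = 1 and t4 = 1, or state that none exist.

A=0, B=1, C=0, D=0

Check with A=0, B=1, C=0, D=0:
t1 = B OR A = 1 OR 0 = 1
t2 = D AND C = 0 AND 0 = 0
t3 = NOT t2 = NOT 0 = 1
t4 = t3 AND t1 = 1 AND 1 = 1
So t3 = 1 and t4 = 1.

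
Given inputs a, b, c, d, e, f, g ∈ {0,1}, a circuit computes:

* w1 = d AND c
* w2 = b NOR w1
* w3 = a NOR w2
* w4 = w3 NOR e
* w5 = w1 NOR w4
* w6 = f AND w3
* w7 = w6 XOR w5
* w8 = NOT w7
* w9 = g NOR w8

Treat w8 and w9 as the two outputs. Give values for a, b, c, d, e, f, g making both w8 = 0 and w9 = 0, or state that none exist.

Check with a=0, b=0, c=0, d=1, e=1, f=1, g=1:
w1 = d AND c = 1 AND 0 = 0
w2 = b NOR w1 = 0 NOR 0 = 1
w3 = a NOR w2 = 0 NOR 1 = 0
w4 = w3 NOR e = 0 NOR 1 = 0
w5 = w1 NOR w4 = 0 NOR 0 = 1
w6 = f AND w3 = 1 AND 0 = 0
w7 = w6 XOR w5 = 0 XOR 1 = 1
w8 = NOT w7 = NOT 1 = 0
w9 = g NOR w8 = 1 NOR 0 = 0
So w8 = 0 and w9 = 0.

a=0, b=0, c=0, d=1, e=1, f=1, g=1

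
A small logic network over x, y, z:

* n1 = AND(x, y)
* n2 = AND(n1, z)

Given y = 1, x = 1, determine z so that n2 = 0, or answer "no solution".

z=0

n2 = AND(n1, z) must be 0, so at least one of n1, z is 0.
Check with y = 1, x = 1 and z=0:
n1 = AND(x, y) = AND(1, 1) = 1
n2 = AND(n1, z) = AND(1, 0) = 0
So n2 = 0.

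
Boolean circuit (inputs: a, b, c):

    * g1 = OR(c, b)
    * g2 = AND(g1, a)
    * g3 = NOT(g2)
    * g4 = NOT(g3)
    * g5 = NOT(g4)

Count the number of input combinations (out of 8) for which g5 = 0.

3

g5 = NOT(g4) must be 0, so g4 = 1.
g4 = NOT(g3) must be 1, so g3 = 0.
Enumerating the 8 input combinations, 3 give g5 = 0 and 5 give g5 = 1.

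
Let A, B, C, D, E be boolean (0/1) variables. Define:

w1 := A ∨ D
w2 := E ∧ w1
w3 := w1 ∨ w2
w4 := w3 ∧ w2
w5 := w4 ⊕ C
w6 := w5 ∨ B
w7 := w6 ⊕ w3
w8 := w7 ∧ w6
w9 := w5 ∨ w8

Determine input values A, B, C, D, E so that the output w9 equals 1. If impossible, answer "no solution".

A=1 B=0 C=1 D=0 E=0

w9 = w5 ∨ w8 must be 1, so at least one of w5, w8 is 1.
Check with A=1 B=0 C=1 D=0 E=0:
w1 = A ∨ D = 1 ∨ 0 = 1
w2 = E ∧ w1 = 0 ∧ 1 = 0
w3 = w1 ∨ w2 = 1 ∨ 0 = 1
w4 = w3 ∧ w2 = 1 ∧ 0 = 0
w5 = w4 ⊕ C = 0 ⊕ 1 = 1
w6 = w5 ∨ B = 1 ∨ 0 = 1
w7 = w6 ⊕ w3 = 1 ⊕ 1 = 0
w8 = w7 ∧ w6 = 0 ∧ 1 = 0
w9 = w5 ∨ w8 = 1 ∨ 0 = 1
So w9 = 1 as required.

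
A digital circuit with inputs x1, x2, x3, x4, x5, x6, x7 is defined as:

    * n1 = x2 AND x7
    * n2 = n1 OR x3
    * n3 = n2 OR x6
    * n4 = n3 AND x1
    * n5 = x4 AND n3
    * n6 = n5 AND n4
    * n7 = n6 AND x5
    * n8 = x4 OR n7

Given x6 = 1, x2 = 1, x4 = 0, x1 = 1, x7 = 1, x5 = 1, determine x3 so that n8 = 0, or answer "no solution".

x3=0

n8 = x4 OR n7 must be 0, so both x4 = 0 and n7 = 0.
Check with x6 = 1, x2 = 1, x4 = 0, x1 = 1, x7 = 1, x5 = 1 and x3=0:
n1 = x2 AND x7 = 1 AND 1 = 1
n2 = n1 OR x3 = 1 OR 0 = 1
n3 = n2 OR x6 = 1 OR 1 = 1
n4 = n3 AND x1 = 1 AND 1 = 1
n5 = x4 AND n3 = 0 AND 1 = 0
n6 = n5 AND n4 = 0 AND 1 = 0
n7 = n6 AND x5 = 0 AND 1 = 0
n8 = x4 OR n7 = 0 OR 0 = 0
So n8 = 0.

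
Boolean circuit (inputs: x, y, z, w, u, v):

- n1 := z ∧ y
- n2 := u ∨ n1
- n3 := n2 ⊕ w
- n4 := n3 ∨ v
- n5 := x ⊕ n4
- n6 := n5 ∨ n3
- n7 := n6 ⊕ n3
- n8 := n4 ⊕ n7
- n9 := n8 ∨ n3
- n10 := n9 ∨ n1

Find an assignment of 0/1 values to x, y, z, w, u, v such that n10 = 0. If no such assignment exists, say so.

n10 = n9 ∨ n1 must be 0, so both n9 = 0 and n1 = 0.
n9 = n8 ∨ n3 must be 0, so both n8 = 0 and n3 = 0.
n1 = z ∧ y must be 0, so at least one of z, y is 0.
Check with x=0, y=0, z=0, w=0, u=0, v=1:
n1 = z ∧ y = 0 ∧ 0 = 0
n2 = u ∨ n1 = 0 ∨ 0 = 0
n3 = n2 ⊕ w = 0 ⊕ 0 = 0
n4 = n3 ∨ v = 0 ∨ 1 = 1
n5 = x ⊕ n4 = 0 ⊕ 1 = 1
n6 = n5 ∨ n3 = 1 ∨ 0 = 1
n7 = n6 ⊕ n3 = 1 ⊕ 0 = 1
n8 = n4 ⊕ n7 = 1 ⊕ 1 = 0
n9 = n8 ∨ n3 = 0 ∨ 0 = 0
n10 = n9 ∨ n1 = 0 ∨ 0 = 0
So n10 = 0 as required.

x=0, y=0, z=0, w=0, u=0, v=1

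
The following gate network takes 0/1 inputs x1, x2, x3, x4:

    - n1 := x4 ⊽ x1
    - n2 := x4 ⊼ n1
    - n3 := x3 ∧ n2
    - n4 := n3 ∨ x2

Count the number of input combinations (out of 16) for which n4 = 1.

12

n4 = n3 ∨ x2 must be 1, so at least one of n3, x2 is 1.
Enumerating the 16 input combinations, 12 give n4 = 1 and 4 give n4 = 0.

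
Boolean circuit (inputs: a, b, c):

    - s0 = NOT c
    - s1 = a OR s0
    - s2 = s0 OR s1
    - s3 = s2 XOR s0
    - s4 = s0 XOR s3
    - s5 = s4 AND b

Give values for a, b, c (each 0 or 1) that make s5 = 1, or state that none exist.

a=1, b=1, c=0

s5 = s4 AND b must be 1, so both s4 = 1 and b = 1.
s4 = s0 XOR s3 must be 1, so s0 and s3 differ.
Check with a=1, b=1, c=0:
s0 = NOT c = NOT 0 = 1
s1 = a OR s0 = 1 OR 1 = 1
s2 = s0 OR s1 = 1 OR 1 = 1
s3 = s2 XOR s0 = 1 XOR 1 = 0
s4 = s0 XOR s3 = 1 XOR 0 = 1
s5 = s4 AND b = 1 AND 1 = 1
So s5 = 1 as required.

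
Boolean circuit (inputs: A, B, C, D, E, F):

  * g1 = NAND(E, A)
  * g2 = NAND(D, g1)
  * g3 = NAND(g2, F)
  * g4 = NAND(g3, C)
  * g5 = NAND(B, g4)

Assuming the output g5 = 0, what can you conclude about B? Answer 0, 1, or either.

1

g5 = NAND(B, g4) must be 0, so both B = 1 and g4 = 1.
g4 = NAND(g3, C) must be 1, so at least one of g3, C is 0.
Every assignment with g5 = 0 has B = 1; there are 21 such assignment(s).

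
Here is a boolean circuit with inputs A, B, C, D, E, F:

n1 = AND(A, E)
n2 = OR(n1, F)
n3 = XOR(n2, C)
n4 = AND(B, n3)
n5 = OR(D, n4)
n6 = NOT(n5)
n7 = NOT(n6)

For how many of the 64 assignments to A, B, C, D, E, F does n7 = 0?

24

n7 = NOT(n6) must be 0, so n6 = 1.
n6 = NOT(n5) must be 1, so n5 = 0.
n5 = OR(D, n4) must be 0, so both D = 0 and n4 = 0.
Enumerating the 64 input combinations, 24 give n7 = 0 and 40 give n7 = 1.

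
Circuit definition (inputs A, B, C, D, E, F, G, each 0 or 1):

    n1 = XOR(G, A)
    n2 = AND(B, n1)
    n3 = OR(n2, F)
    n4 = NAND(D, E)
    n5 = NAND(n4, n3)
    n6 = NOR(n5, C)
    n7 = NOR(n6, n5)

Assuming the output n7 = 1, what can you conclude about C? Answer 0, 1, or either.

n7 = NOR(n6, n5) must be 1, so both n6 = 0 and n5 = 0.
Every assignment with n7 = 1 has C = 1; there are 30 such assignment(s).

1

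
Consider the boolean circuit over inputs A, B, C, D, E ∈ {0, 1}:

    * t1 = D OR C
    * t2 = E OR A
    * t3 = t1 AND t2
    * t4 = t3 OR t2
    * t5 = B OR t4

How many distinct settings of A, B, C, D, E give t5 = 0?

t5 = B OR t4 must be 0, so both B = 0 and t4 = 0.
t4 = t3 OR t2 must be 0, so both t3 = 0 and t2 = 0.
t3 = t1 AND t2 must be 0, so at least one of t1, t2 is 0.
Satisfying assignments:
  A=0, B=0, C=0, D=0, E=0
  A=0, B=0, C=0, D=1, E=0
  A=0, B=0, C=1, D=0, E=0
  A=0, B=0, C=1, D=1, E=0

4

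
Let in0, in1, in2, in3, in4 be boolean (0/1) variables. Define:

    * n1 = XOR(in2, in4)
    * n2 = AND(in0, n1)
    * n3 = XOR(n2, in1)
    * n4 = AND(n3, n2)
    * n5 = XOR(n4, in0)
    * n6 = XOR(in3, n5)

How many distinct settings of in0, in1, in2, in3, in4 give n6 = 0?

n6 = XOR(in3, n5) must be 0, so in3 and n5 are equal.
Enumerating the 32 input combinations, 16 give n6 = 0 and 16 give n6 = 1.

16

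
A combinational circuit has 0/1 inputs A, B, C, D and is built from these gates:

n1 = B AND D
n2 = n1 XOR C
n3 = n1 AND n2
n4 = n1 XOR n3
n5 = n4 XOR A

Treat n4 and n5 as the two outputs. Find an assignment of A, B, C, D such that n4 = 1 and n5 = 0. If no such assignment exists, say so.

A=1, B=1, C=1, D=1

Check with A=1, B=1, C=1, D=1:
n1 = B AND D = 1 AND 1 = 1
n2 = n1 XOR C = 1 XOR 1 = 0
n3 = n1 AND n2 = 1 AND 0 = 0
n4 = n1 XOR n3 = 1 XOR 0 = 1
n5 = n4 XOR A = 1 XOR 1 = 0
So n4 = 1 and n5 = 0.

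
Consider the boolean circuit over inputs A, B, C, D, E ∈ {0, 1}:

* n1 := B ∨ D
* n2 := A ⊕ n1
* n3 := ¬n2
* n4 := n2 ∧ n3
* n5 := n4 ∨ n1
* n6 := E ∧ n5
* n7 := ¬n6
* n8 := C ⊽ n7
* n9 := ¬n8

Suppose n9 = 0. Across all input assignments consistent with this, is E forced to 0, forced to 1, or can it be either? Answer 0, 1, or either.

n9 = ¬n8 must be 0, so n8 = 1.
n8 = C ⊽ n7 must be 1, so both C = 0 and n7 = 0.
Every assignment with n9 = 0 has E = 1; there are 6 such assignment(s).

1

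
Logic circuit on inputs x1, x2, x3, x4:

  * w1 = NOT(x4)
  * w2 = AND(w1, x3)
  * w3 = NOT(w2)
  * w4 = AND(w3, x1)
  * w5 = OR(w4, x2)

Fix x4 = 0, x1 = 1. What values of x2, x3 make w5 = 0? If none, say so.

w5 = OR(w4, x2) must be 0, so both w4 = 0 and x2 = 0.
Check with x4 = 0, x1 = 1 and x2=0, x3=1:
w1 = NOT(x4) = NOT 0 = 1
w2 = AND(w1, x3) = AND(1, 1) = 1
w3 = NOT(w2) = NOT 1 = 0
w4 = AND(w3, x1) = AND(0, 1) = 0
w5 = OR(w4, x2) = OR(0, 0) = 0
So w5 = 0.

x2=0 x3=1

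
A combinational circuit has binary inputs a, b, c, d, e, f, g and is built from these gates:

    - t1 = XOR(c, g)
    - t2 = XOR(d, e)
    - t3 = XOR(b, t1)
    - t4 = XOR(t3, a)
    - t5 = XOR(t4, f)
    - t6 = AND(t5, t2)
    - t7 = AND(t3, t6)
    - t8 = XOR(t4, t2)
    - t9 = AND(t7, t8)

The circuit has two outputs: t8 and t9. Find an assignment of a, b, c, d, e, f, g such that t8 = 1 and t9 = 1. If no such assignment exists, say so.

Check with a=1, b=0, c=1, d=1, e=0, f=1, g=0:
t1 = XOR(c, g) = XOR(1, 0) = 1
t2 = XOR(d, e) = XOR(1, 0) = 1
t3 = XOR(b, t1) = XOR(0, 1) = 1
t4 = XOR(t3, a) = XOR(1, 1) = 0
t5 = XOR(t4, f) = XOR(0, 1) = 1
t6 = AND(t5, t2) = AND(1, 1) = 1
t7 = AND(t3, t6) = AND(1, 1) = 1
t8 = XOR(t4, t2) = XOR(0, 1) = 1
t9 = AND(t7, t8) = AND(1, 1) = 1
So t8 = 1 and t9 = 1.

a=1, b=0, c=1, d=1, e=0, f=1, g=0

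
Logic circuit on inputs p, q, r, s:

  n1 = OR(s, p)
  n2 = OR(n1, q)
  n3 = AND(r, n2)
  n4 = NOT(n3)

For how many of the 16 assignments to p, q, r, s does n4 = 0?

n4 = NOT(n3) must be 0, so n3 = 1.
n3 = AND(r, n2) must be 1, so both r = 1 and n2 = 1.
Enumerating the 16 input combinations, 7 give n4 = 0 and 9 give n4 = 1.

7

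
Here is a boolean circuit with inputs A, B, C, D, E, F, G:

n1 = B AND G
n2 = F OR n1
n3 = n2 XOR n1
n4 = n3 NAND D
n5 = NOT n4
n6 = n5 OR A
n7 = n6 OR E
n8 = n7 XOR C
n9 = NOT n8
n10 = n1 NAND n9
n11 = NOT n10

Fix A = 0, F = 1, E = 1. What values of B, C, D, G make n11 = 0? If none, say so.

Check with A = 0, F = 1, E = 1 and B=0, C=0, D=0, G=0:
n1 = B AND G = 0 AND 0 = 0
n2 = F OR n1 = 1 OR 0 = 1
n3 = n2 XOR n1 = 1 XOR 0 = 1
n4 = n3 NAND D = 1 NAND 0 = 1
n5 = NOT n4 = NOT 1 = 0
n6 = n5 OR A = 0 OR 0 = 0
n7 = n6 OR E = 0 OR 1 = 1
n8 = n7 XOR C = 1 XOR 0 = 1
n9 = NOT n8 = NOT 1 = 0
n10 = n1 NAND n9 = 0 NAND 0 = 1
n11 = NOT n10 = NOT 1 = 0
So n11 = 0.

B=0, C=0, D=0, G=0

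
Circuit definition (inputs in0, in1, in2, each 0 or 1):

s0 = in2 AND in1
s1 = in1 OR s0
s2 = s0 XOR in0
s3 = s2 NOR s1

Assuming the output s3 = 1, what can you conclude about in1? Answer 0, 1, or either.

s3 = s2 NOR s1 must be 1, so both s2 = 0 and s1 = 0.
s2 = s0 XOR in0 must be 0, so s0 and in0 are equal.
s1 = in1 OR s0 must be 0, so both in1 = 0 and s0 = 0.
Every assignment with s3 = 1 has in1 = 0; there are 2 such assignment(s).
  in0=0, in1=0, in2=0
  in0=0, in1=0, in2=1

0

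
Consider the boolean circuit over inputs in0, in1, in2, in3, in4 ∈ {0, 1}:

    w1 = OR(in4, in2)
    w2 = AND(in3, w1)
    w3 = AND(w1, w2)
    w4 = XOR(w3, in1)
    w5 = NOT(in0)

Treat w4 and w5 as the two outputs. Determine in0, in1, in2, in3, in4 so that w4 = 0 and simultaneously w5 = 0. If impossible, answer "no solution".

in0=1, in1=1, in2=0, in3=1, in4=1

Check with in0=1, in1=1, in2=0, in3=1, in4=1:
w1 = OR(in4, in2) = OR(1, 0) = 1
w2 = AND(in3, w1) = AND(1, 1) = 1
w3 = AND(w1, w2) = AND(1, 1) = 1
w4 = XOR(w3, in1) = XOR(1, 1) = 0
w5 = NOT(in0) = NOT 1 = 0
So w4 = 0 and w5 = 0.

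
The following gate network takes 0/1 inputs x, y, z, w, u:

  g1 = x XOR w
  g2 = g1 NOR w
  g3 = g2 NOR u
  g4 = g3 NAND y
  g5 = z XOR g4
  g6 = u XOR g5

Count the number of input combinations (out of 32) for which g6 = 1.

g6 = u XOR g5 must be 1, so u and g5 differ.
Enumerating the 32 input combinations, 16 give g6 = 1 and 16 give g6 = 0.

16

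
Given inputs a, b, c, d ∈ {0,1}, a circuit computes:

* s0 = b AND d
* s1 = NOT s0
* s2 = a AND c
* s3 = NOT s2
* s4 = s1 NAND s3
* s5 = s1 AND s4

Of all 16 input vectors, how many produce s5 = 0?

s5 = s1 AND s4 must be 0, so at least one of s1, s4 is 0.
Enumerating the 16 input combinations, 13 give s5 = 0 and 3 give s5 = 1.

13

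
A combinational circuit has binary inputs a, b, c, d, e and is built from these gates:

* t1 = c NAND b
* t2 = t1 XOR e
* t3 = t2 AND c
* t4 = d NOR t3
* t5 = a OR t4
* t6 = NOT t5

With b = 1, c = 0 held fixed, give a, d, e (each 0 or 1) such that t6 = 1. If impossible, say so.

t6 = NOT t5 must be 1, so t5 = 0.
Check with b = 1, c = 0 and a=0, d=1, e=0:
t1 = c NAND b = 0 NAND 1 = 1
t2 = t1 XOR e = 1 XOR 0 = 1
t3 = t2 AND c = 1 AND 0 = 0
t4 = d NOR t3 = 1 NOR 0 = 0
t5 = a OR t4 = 0 OR 0 = 0
t6 = NOT t5 = NOT 0 = 1
So t6 = 1.

a=0, d=1, e=0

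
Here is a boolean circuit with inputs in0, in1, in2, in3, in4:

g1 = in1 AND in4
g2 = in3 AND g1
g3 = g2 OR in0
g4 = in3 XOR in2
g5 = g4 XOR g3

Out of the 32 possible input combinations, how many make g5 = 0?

16

g5 = g4 XOR g3 must be 0, so g4 and g3 are equal.
Enumerating the 32 input combinations, 16 give g5 = 0 and 16 give g5 = 1.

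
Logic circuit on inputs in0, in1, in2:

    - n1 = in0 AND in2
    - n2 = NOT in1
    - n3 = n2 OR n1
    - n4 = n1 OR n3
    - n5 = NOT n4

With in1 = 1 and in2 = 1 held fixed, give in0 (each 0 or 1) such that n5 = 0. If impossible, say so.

in0=1

n5 = NOT n4 must be 0, so n4 = 1.
n4 = n1 OR n3 must be 1, so at least one of n1, n3 is 1.
Check with in1 = 1 and in2 = 1 and in0=1:
n1 = in0 AND in2 = 1 AND 1 = 1
n2 = NOT in1 = NOT 1 = 0
n3 = n2 OR n1 = 0 OR 1 = 1
n4 = n1 OR n3 = 1 OR 1 = 1
n5 = NOT n4 = NOT 1 = 0
So n5 = 0.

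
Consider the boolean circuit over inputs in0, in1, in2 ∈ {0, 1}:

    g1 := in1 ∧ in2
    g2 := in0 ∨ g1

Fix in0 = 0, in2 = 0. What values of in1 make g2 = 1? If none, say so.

With in0 = 0, in2 = 0 fixed, none of the 2 settings of in1 give g2 = 1.
For example, with in1=1:
g1 = in1 ∧ in2 = 1 ∧ 0 = 0
g2 = in0 ∨ g1 = 0 ∨ 0 = 0
giving g2 = 0 ≠ 1.

no solution exists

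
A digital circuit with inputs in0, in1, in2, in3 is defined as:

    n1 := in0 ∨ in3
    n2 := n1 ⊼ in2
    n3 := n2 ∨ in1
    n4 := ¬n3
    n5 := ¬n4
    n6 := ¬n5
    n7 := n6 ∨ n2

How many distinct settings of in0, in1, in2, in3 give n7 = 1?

n7 = n6 ∨ n2 must be 1, so at least one of n6, n2 is 1.
Enumerating the 16 input combinations, 13 give n7 = 1 and 3 give n7 = 0.

13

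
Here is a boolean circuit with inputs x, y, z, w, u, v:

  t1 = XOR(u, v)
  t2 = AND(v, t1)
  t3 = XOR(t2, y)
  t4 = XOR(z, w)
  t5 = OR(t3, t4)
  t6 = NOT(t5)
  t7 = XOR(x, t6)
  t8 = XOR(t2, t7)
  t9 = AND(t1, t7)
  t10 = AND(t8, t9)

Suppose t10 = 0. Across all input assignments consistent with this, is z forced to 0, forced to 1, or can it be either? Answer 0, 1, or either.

either

Both values of z occur among assignments with t10 = 0:
  z=0: x=0, y=0, z=0, w=0, u=0, v=0
  z=1: x=0, y=0, z=1, w=0, u=0, v=0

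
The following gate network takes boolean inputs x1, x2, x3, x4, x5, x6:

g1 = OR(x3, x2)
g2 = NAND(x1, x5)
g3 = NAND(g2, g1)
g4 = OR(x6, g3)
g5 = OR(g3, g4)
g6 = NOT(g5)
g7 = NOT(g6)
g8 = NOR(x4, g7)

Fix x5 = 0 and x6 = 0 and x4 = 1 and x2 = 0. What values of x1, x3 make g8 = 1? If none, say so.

With x5 = 0 and x6 = 0 and x4 = 1 and x2 = 0 fixed, none of the 4 settings of x1, x3 give g8 = 1.
For example, with x1=0, x3=0:
g1 = OR(x3, x2) = OR(0, 0) = 0
g2 = NAND(x1, x5) = NAND(0, 0) = 1
g3 = NAND(g2, g1) = NAND(1, 0) = 1
g4 = OR(x6, g3) = OR(0, 1) = 1
g5 = OR(g3, g4) = OR(1, 1) = 1
g6 = NOT(g5) = NOT 1 = 0
g7 = NOT(g6) = NOT 0 = 1
g8 = NOR(x4, g7) = NOR(1, 1) = 0
giving g8 = 0 ≠ 1.

no solution exists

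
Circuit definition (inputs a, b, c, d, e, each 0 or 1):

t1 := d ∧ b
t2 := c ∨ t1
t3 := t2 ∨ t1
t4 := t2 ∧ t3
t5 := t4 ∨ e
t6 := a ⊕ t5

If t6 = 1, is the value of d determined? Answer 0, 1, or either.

Both values of d occur among assignments with t6 = 1:
  d=0: a=0, b=0, c=0, d=0, e=1
  d=1: a=0, b=0, c=0, d=1, e=1

either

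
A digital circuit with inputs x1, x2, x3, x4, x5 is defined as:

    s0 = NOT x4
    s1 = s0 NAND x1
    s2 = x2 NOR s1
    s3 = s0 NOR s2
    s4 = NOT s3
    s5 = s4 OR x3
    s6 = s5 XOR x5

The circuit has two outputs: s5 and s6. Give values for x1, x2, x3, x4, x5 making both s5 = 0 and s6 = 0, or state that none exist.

x1=0 x2=0 x3=0 x4=1 x5=0

Check with x1=0 x2=0 x3=0 x4=1 x5=0:
s0 = NOT x4 = NOT 1 = 0
s1 = s0 NAND x1 = 0 NAND 0 = 1
s2 = x2 NOR s1 = 0 NOR 1 = 0
s3 = s0 NOR s2 = 0 NOR 0 = 1
s4 = NOT s3 = NOT 1 = 0
s5 = s4 OR x3 = 0 OR 0 = 0
s6 = s5 XOR x5 = 0 XOR 0 = 0
So s5 = 0 and s6 = 0.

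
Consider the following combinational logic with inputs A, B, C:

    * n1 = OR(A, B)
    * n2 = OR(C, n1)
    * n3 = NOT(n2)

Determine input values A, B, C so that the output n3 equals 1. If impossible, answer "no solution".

A=0, B=0, C=0

Check with A=0, B=0, C=0:
n1 = OR(A, B) = OR(0, 0) = 0
n2 = OR(C, n1) = OR(0, 0) = 0
n3 = NOT(n2) = NOT 0 = 1
So n3 = 1 as required.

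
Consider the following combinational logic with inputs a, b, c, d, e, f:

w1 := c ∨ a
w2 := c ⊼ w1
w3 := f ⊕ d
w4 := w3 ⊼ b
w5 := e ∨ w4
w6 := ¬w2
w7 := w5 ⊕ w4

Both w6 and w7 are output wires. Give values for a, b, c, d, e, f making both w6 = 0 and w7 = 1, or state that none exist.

a=0, b=1, c=0, d=1, e=1, f=0

Check with a=0, b=1, c=0, d=1, e=1, f=0:
w1 = c ∨ a = 0 ∨ 0 = 0
w2 = c ⊼ w1 = 0 ⊼ 0 = 1
w3 = f ⊕ d = 0 ⊕ 1 = 1
w4 = w3 ⊼ b = 1 ⊼ 1 = 0
w5 = e ∨ w4 = 1 ∨ 0 = 1
w6 = ¬w2 = ¬1 = 0
w7 = w5 ⊕ w4 = 1 ⊕ 0 = 1
So w6 = 0 and w7 = 1.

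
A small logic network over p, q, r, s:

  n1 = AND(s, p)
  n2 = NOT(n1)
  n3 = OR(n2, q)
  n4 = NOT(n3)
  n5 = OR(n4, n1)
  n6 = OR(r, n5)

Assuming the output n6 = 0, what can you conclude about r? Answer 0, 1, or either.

0

n6 = OR(r, n5) must be 0, so both r = 0 and n5 = 0.
Every assignment with n6 = 0 has r = 0; there are 6 such assignment(s).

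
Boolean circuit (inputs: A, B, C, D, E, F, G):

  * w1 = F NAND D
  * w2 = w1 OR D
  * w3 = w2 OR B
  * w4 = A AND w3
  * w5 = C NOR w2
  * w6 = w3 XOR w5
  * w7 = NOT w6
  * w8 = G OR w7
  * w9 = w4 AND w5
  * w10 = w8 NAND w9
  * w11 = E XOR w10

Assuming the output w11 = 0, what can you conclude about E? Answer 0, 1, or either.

1

w11 = E XOR w10 must be 0, so E and w10 are equal.
Every assignment with w11 = 0 has E = 1; there are 64 such assignment(s).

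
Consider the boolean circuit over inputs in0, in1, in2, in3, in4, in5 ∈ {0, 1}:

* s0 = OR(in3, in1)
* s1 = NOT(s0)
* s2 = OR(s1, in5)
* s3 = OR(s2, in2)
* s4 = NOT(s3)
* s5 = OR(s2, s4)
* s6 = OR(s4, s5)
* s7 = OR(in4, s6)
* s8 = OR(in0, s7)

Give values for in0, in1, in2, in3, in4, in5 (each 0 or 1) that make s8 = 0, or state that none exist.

in0=0, in1=1, in2=1, in3=0, in4=0, in5=0

s8 = OR(in0, s7) must be 0, so both in0 = 0 and s7 = 0.
Check with in0=0, in1=1, in2=1, in3=0, in4=0, in5=0:
s0 = OR(in3, in1) = OR(0, 1) = 1
s1 = NOT(s0) = NOT 1 = 0
s2 = OR(s1, in5) = OR(0, 0) = 0
s3 = OR(s2, in2) = OR(0, 1) = 1
s4 = NOT(s3) = NOT 1 = 0
s5 = OR(s2, s4) = OR(0, 0) = 0
s6 = OR(s4, s5) = OR(0, 0) = 0
s7 = OR(in4, s6) = OR(0, 0) = 0
s8 = OR(in0, s7) = OR(0, 0) = 0
So s8 = 0 as required.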